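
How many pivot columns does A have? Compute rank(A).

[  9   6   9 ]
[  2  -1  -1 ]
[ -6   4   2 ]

rank(A) = 3

Row reduction:
R2 <- R2 - (2/9)*R1:  [    0  -7/3    -3 ]
R3 <- R3 - (-2/3)*R1:  [ 0  8  8 ]
R3 <- R3 - (-24/7)*R2:  [     0      0  -16/7 ]
Row echelon form:
[ 9     6      9 ]
[ 0  -7/3     -3 ]
[ 0     0  -16/7 ]
Nonzero rows / pivot columns: 3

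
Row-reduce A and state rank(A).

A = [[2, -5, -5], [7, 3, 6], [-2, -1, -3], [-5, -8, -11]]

rank(A) = 3

Row reduction:
R2 <- R2 - (7/2)*R1:  [    0  41/2  47/2 ]
R3 <- R3 - (-1)*R1:  [  0  -6  -8 ]
R4 <- R4 - (-5/2)*R1:  [     0  -41/2  -47/2 ]
R3 <- R3 - (-12/41)*R2:  [      0       0  -46/41 ]
R4 <- R4 - (-1)*R2:  [ 0  0  0 ]
Row echelon form:
[ 2    -5      -5 ]
[ 0  41/2    47/2 ]
[ 0     0  -46/41 ]
[ 0     0       0 ]
Nonzero rows / pivot columns: 3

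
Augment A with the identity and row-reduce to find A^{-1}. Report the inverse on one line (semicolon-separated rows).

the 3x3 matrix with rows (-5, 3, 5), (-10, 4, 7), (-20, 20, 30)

inverse = [1 -1/2 -1/20; -8 5/2 3/4; 6 -2 -1/2]

Gauss-Jordan on [A | I]:
R1 <- (1/-5)*R1:  [    1  -3/5    -1  |  -1/5     0     0 ]
R2 <- R2 - (-10)*R1:  [  0  -2  -3  |  -2   1   0 ]
R3 <- R3 - (-20)*R1:  [  0   8  10  |  -4   0   1 ]
R2 <- (1/-2)*R2:  [    0     1   3/2  |     1  -1/2     0 ]
R1 <- R1 - (-3/5)*R2:  [     1      0  -1/10  |    2/5  -3/10      0 ]
R3 <- R3 - (8)*R2:  [   0    0   -2  |  -12    4    1 ]
R3 <- (1/-2)*R3:  [    0     0     1  |     6    -2  -1/2 ]
R1 <- R1 - (-1/10)*R3:  [     1      0      0  |      1   -1/2  -1/20 ]
R2 <- R2 - (3/2)*R3:  [   0    1    0  |   -8  5/2  3/4 ]
Right block of [I | A^{-1}] is the inverse:
[  1  -1/2  -1/20 ]
[ -8   5/2    3/4 ]
[  6    -2   -1/2 ]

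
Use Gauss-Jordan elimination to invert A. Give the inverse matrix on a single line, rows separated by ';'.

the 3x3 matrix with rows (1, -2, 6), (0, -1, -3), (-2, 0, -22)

inverse = [-11 22 -6; -3 5 -3/2; 1 -2 1/2]

Gauss-Jordan on [A | I]:
R3 <- R3 - (-2)*R1:  [   0   -4  -10  |    2    0    1 ]
R2 <- (1/-1)*R2:  [  0   1   3  |   0  -1   0 ]
R1 <- R1 - (-2)*R2:  [  1   0  12  |   1  -2   0 ]
R3 <- R3 - (-4)*R2:  [  0   0   2  |   2  -4   1 ]
R3 <- (1/2)*R3:  [   0    0    1  |    1   -2  1/2 ]
R1 <- R1 - (12)*R3:  [   1    0    0  |  -11   22   -6 ]
R2 <- R2 - (3)*R3:  [    0     1     0  |    -3     5  -3/2 ]
Right block of [I | A^{-1}] is the inverse:
[ -11  22    -6 ]
[  -3   5  -3/2 ]
[   1  -2   1/2 ]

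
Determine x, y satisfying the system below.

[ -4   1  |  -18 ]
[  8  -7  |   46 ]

Forward elimination on [A|b]:
R2 <- R2 - (-2)*R1:  [  0  -5  10 ]
Row echelon form:
[ -4   1  |  -18 ]
[  0  -5  |   10 ]
Back-substitution:
y = (10) / -5 = -2
x = (-18 - (1)*(-2)) / -4 = 4

(4, -2)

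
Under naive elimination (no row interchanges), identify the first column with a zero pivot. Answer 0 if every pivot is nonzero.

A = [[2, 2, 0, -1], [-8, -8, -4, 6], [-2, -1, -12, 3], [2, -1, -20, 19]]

Naive forward elimination:
R2 <- R2 - (-4)*R1:  [  0   0  -4   2 ]
R3 <- R3 - (-1)*R1:  [   0    1  -12    2 ]
R4 <- R4 - (1)*R1:  [   0   -3  -20   20 ]
Matrix at this point:
[ 2   2    0  -1 ]
[ 0   0   -4   2 ]
[ 0   1  -12   2 ]
[ 0  -3  -20  20 ]
Pivot entry (2,2) is zero but row 3 has 1 in column 2 -> naive elimination stops; a row interchange (e.g. R2 <-> R3) would be required here.

first zero-pivot column = 2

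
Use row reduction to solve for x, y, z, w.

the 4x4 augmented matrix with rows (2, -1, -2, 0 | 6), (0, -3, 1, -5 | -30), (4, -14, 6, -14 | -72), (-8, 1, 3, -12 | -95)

(5, 2, 1, 5)

Forward elimination on [A|b]:
R3 <- R3 - (2)*R1:  [   0  -12   10  -14  -84 ]
R4 <- R4 - (-4)*R1:  [   0   -3   -5  -12  -71 ]
R3 <- R3 - (4)*R2:  [  0   0   6   6  36 ]
R4 <- R4 - (1)*R2:  [   0    0   -6   -7  -41 ]
R4 <- R4 - (-1)*R3:  [  0   0   0  -1  -5 ]
Row echelon form:
[ 2  -1  -2   0  |    6 ]
[ 0  -3   1  -5  |  -30 ]
[ 0   0   6   6  |   36 ]
[ 0   0   0  -1  |   -5 ]
Back-substitution:
w = (-5) / -1 = 5
z = (36 - (6)*(5)) / 6 = 1
y = (-30 - (1)*(1) - (-5)*(5)) / -3 = 2
x = (6 - (-1)*(2) - (-2)*(1)) / 2 = 5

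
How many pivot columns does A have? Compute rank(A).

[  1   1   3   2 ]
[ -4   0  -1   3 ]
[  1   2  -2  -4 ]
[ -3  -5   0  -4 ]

Row reduction:
R2 <- R2 - (-4)*R1:  [  0   4  11  11 ]
R3 <- R3 - (1)*R1:  [  0   1  -5  -6 ]
R4 <- R4 - (-3)*R1:  [  0  -2   9   2 ]
R3 <- R3 - (1/4)*R2:  [     0      0  -31/4  -35/4 ]
R4 <- R4 - (-1/2)*R2:  [    0     0  29/2  15/2 ]
R4 <- R4 - (-58/31)*R3:  [       0        0        0  -275/31 ]
Row echelon form:
[ 1  1      3        2 ]
[ 0  4     11       11 ]
[ 0  0  -31/4    -35/4 ]
[ 0  0      0  -275/31 ]
Nonzero rows / pivot columns: 4

rank(A) = 4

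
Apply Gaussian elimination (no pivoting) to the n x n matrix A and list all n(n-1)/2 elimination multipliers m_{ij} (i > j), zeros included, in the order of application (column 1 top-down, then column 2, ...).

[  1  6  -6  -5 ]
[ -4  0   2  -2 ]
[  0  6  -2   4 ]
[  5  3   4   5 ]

Forward elimination:
R2 <- R2 - (-4)*R1:  [   0   24  -22  -22 ]
R3: entry in column 1 is already 0 -> m_{31} = 0 (no row operation needed)
R4 <- R4 - (5)*R1:  [   0  -27   34   30 ]
R3 <- R3 - (1/4)*R2:  [    0     0   7/2  19/2 ]
R4 <- R4 - (-9/8)*R2:  [    0     0  37/4  21/4 ]
R4 <- R4 - (37/14)*R3:  [      0       0       0  -139/7 ]
Multipliers (in order of application): m_{21} = -4, m_{31} = 0, m_{41} = 5, m_{32} = 1/4, m_{42} = -9/8, m_{43} = 37/14

multipliers: -4, 0, 5, 1/4, -9/8, 37/14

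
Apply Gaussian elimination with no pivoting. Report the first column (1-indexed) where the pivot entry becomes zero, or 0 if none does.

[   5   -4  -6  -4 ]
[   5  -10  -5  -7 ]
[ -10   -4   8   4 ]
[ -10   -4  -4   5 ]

Naive forward elimination:
R2 <- R2 - (1)*R1:  [  0  -6   1  -3 ]
R3 <- R3 - (-2)*R1:  [   0  -12   -4   -4 ]
R4 <- R4 - (-2)*R1:  [   0  -12  -16   -3 ]
R3 <- R3 - (2)*R2:  [  0   0  -6   2 ]
R4 <- R4 - (2)*R2:  [   0    0  -18    3 ]
R4 <- R4 - (3)*R3:  [  0   0   0  -3 ]
All pivots nonzero; naive elimination completes without hitting a zero pivot.

first zero-pivot column = 0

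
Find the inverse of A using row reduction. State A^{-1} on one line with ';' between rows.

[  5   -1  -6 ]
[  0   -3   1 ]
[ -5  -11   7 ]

inverse = [-2/9 73/45 -19/45; -1/9 1/9 -1/9; -1/3 4/3 -1/3]

Gauss-Jordan on [A | I]:
R1 <- (1/5)*R1:  [    1  -1/5  -6/5  |   1/5     0     0 ]
R3 <- R3 - (-5)*R1:  [   0  -12    1  |    1    0    1 ]
R2 <- (1/-3)*R2:  [    0     1  -1/3  |     0  -1/3     0 ]
R1 <- R1 - (-1/5)*R2:  [      1       0  -19/15  |     1/5   -1/15       0 ]
R3 <- R3 - (-12)*R2:  [  0   0  -3  |   1  -4   1 ]
R3 <- (1/-3)*R3:  [    0     0     1  |  -1/3   4/3  -1/3 ]
R1 <- R1 - (-19/15)*R3:  [      1       0       0  |    -2/9   73/45  -19/45 ]
R2 <- R2 - (-1/3)*R3:  [    0     1     0  |  -1/9   1/9  -1/9 ]
Right block of [I | A^{-1}] is the inverse:
[ -2/9  73/45  -19/45 ]
[ -1/9    1/9    -1/9 ]
[ -1/3    4/3    -1/3 ]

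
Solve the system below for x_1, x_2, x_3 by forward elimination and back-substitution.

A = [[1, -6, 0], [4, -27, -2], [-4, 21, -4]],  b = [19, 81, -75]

(1, -3, 2)

Forward elimination on [A|b]:
R2 <- R2 - (4)*R1:  [  0  -3  -2   5 ]
R3 <- R3 - (-4)*R1:  [  0  -3  -4   1 ]
R3 <- R3 - (1)*R2:  [  0   0  -2  -4 ]
Row echelon form:
[ 1  -6   0  |  19 ]
[ 0  -3  -2  |   5 ]
[ 0   0  -2  |  -4 ]
Back-substitution:
x_3 = (-4) / -2 = 2
x_2 = (5 - (-2)*(2)) / -3 = -3
x_1 = (19 - (-6)*(-3)) / 1 = 1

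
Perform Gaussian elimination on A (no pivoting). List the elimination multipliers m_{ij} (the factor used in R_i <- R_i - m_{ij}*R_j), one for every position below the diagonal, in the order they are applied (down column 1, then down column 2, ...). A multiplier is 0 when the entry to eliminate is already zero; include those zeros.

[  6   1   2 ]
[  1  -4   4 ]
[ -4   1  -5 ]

multipliers: 1/6, -2/3, -2/5

Forward elimination:
R2 <- R2 - (1/6)*R1:  [     0  -25/6   11/3 ]
R3 <- R3 - (-2/3)*R1:  [     0    5/3  -11/3 ]
R3 <- R3 - (-2/5)*R2:  [     0      0  -11/5 ]
Multipliers (in order of application): m_{21} = 1/6, m_{31} = -2/3, m_{32} = -2/5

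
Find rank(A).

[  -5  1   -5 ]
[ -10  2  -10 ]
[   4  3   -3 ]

rank(A) = 2

Row reduction:
R2 <- R2 - (2)*R1:  [ 0  0  0 ]
R3 <- R3 - (-4/5)*R1:  [    0  19/5    -7 ]
R2 <-> R3   (pivot in column 2 was zero)
[ -5     1  -5 ]
[  0  19/5  -7 ]
[  0     0   0 ]
Row echelon form:
[ -5     1  -5 ]
[  0  19/5  -7 ]
[  0     0   0 ]
Nonzero rows / pivot columns: 2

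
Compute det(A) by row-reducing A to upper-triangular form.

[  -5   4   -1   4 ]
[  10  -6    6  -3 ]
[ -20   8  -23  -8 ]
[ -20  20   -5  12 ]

det(A) = -60

Forward elimination:
R2 <- R2 - (-2)*R1:  [ 0  2  4  5 ]
R3 <- R3 - (4)*R1:  [   0   -8  -19  -24 ]
R4 <- R4 - (4)*R1:  [  0   4  -1  -4 ]
R3 <- R3 - (-4)*R2:  [  0   0  -3  -4 ]
R4 <- R4 - (2)*R2:  [   0    0   -9  -14 ]
R4 <- R4 - (3)*R3:  [  0   0   0  -2 ]
Upper-triangular form:
[ -5  4  -1   4 ]
[  0  2   4   5 ]
[  0  0  -3  -4 ]
[  0  0   0  -2 ]
det(A) = (-1)^0 * (-5) * (2) * (-3) * (-2) = -60  (0 row swaps -> sign +1)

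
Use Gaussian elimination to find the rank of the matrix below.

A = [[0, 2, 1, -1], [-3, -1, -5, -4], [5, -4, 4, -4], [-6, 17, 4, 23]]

Row reduction:
R1 <-> R2   (pivot in column 1 was zero)
[ -3  -1  -5  -4 ]
[  0   2   1  -1 ]
[  5  -4   4  -4 ]
[ -6  17   4  23 ]
R3 <- R3 - (-5/3)*R1:  [     0  -17/3  -13/3  -32/3 ]
R4 <- R4 - (2)*R1:  [  0  19  14  31 ]
R3 <- R3 - (-17/6)*R2:  [     0      0   -3/2  -27/2 ]
R4 <- R4 - (19/2)*R2:  [    0     0   9/2  81/2 ]
R4 <- R4 - (-3)*R3:  [ 0  0  0  0 ]
Row echelon form:
[ -3  -1    -5     -4 ]
[  0   2     1     -1 ]
[  0   0  -3/2  -27/2 ]
[  0   0     0      0 ]
Nonzero rows / pivot columns: 3

rank(A) = 3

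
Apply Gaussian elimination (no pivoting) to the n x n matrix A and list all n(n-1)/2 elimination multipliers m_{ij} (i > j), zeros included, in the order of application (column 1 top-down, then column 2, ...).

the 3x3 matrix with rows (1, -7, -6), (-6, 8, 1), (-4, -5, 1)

Forward elimination:
R2 <- R2 - (-6)*R1:  [   0  -34  -35 ]
R3 <- R3 - (-4)*R1:  [   0  -33  -23 ]
R3 <- R3 - (33/34)*R2:  [      0       0  373/34 ]
Multipliers (in order of application): m_{21} = -6, m_{31} = -4, m_{32} = 33/34

multipliers: -6, -4, 33/34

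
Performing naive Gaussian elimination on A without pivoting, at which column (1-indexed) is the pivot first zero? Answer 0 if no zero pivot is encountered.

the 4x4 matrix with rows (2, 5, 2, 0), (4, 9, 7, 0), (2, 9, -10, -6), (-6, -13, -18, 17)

Naive forward elimination:
R2 <- R2 - (2)*R1:  [  0  -1   3   0 ]
R3 <- R3 - (1)*R1:  [   0    4  -12   -6 ]
R4 <- R4 - (-3)*R1:  [   0    2  -12   17 ]
R3 <- R3 - (-4)*R2:  [  0   0   0  -6 ]
R4 <- R4 - (-2)*R2:  [  0   0  -6  17 ]
Matrix at this point:
[ 2   5   2   0 ]
[ 0  -1   3   0 ]
[ 0   0   0  -6 ]
[ 0   0  -6  17 ]
Pivot entry (3,3) is zero but row 4 has -6 in column 3 -> naive elimination stops; a row interchange (e.g. R3 <-> R4) would be required here.

first zero-pivot column = 3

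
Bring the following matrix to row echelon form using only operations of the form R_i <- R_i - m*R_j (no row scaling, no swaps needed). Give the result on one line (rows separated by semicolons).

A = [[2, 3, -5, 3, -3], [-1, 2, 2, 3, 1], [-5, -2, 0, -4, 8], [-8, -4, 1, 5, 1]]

REF = [2 3 -5 3 -3; 0 7/2 -1/2 9/2 -1/2; 0 0 -82/7 -25/7 9/7; 0 0 0 997/82 -969/82]

Forward elimination:
R2 <- R2 - (-1/2)*R1:  [    0   7/2  -1/2   9/2  -1/2 ]
R3 <- R3 - (-5/2)*R1:  [     0   11/2  -25/2    7/2    1/2 ]
R4 <- R4 - (-4)*R1:  [   0    8  -19   17  -11 ]
R3 <- R3 - (11/7)*R2:  [     0      0  -82/7  -25/7    9/7 ]
R4 <- R4 - (16/7)*R2:  [      0       0  -125/7    47/7   -69/7 ]
R4 <- R4 - (125/82)*R3:  [       0        0        0   997/82  -969/82 ]
Row echelon form:
[ 2    3     -5       3       -3 ]
[ 0  7/2   -1/2     9/2     -1/2 ]
[ 0    0  -82/7   -25/7      9/7 ]
[ 0    0      0  997/82  -969/82 ]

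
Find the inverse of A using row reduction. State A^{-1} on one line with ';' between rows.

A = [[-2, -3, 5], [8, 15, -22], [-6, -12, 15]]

Gauss-Jordan on [A | I]:
R1 <- (1/-2)*R1:  [    1   3/2  -5/2  |  -1/2     0     0 ]
R2 <- R2 - (8)*R1:  [  0   3  -2  |   4   1   0 ]
R3 <- R3 - (-6)*R1:  [  0  -3   0  |  -3   0   1 ]
R2 <- (1/3)*R2:  [    0     1  -2/3  |   4/3   1/3     0 ]
R1 <- R1 - (3/2)*R2:  [    1     0  -3/2  |  -5/2  -1/2     0 ]
R3 <- R3 - (-3)*R2:  [  0   0  -2  |   1   1   1 ]
R3 <- (1/-2)*R3:  [    0     0     1  |  -1/2  -1/2  -1/2 ]
R1 <- R1 - (-3/2)*R3:  [     1      0      0  |  -13/4   -5/4   -3/4 ]
R2 <- R2 - (-2/3)*R3:  [    0     1     0  |     1     0  -1/3 ]
Right block of [I | A^{-1}] is the inverse:
[ -13/4  -5/4  -3/4 ]
[     1     0  -1/3 ]
[  -1/2  -1/2  -1/2 ]

inverse = [-13/4 -5/4 -3/4; 1 0 -1/3; -1/2 -1/2 -1/2]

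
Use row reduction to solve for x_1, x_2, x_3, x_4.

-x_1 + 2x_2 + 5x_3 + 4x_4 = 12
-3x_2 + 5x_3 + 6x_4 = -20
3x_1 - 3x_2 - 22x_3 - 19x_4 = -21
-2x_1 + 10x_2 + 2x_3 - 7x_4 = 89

(3, 5, 5, -5)

Forward elimination on [A|b]:
R3 <- R3 - (-3)*R1:  [  0   3  -7  -7  15 ]
R4 <- R4 - (2)*R1:  [   0    6   -8  -15   65 ]
R3 <- R3 - (-1)*R2:  [  0   0  -2  -1  -5 ]
R4 <- R4 - (-2)*R2:  [  0   0   2  -3  25 ]
R4 <- R4 - (-1)*R3:  [  0   0   0  -4  20 ]
Row echelon form:
[ -1   2   5   4  |   12 ]
[  0  -3   5   6  |  -20 ]
[  0   0  -2  -1  |   -5 ]
[  0   0   0  -4  |   20 ]
Back-substitution:
x_4 = (20) / -4 = -5
x_3 = (-5 - (-1)*(-5)) / -2 = 5
x_2 = (-20 - (5)*(5) - (6)*(-5)) / -3 = 5
x_1 = (12 - (2)*(5) - (5)*(5) - (4)*(-5)) / -1 = 3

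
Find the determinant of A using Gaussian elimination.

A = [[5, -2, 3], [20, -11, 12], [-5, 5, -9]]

Forward elimination:
R2 <- R2 - (4)*R1:  [  0  -3   0 ]
R3 <- R3 - (-1)*R1:  [  0   3  -6 ]
R3 <- R3 - (-1)*R2:  [  0   0  -6 ]
Upper-triangular form:
[ 5  -2   3 ]
[ 0  -3   0 ]
[ 0   0  -6 ]
det(A) = (-1)^0 * (5) * (-3) * (-6) = 90  (0 row swaps -> sign +1)

det(A) = 90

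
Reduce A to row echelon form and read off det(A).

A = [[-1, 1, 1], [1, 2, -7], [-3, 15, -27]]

det(A) = 18

Forward elimination:
R2 <- R2 - (-1)*R1:  [  0   3  -6 ]
R3 <- R3 - (3)*R1:  [   0   12  -30 ]
R3 <- R3 - (4)*R2:  [  0   0  -6 ]
Upper-triangular form:
[ -1  1   1 ]
[  0  3  -6 ]
[  0  0  -6 ]
det(A) = (-1)^0 * (-1) * (3) * (-6) = 18  (0 row swaps -> sign +1)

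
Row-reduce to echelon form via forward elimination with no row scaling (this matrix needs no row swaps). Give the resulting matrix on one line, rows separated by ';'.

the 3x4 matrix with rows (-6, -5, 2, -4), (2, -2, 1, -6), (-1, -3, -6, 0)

REF = [-6 -5 2 -4; 0 -11/3 5/3 -22/3; 0 0 -161/22 5]

Forward elimination:
R2 <- R2 - (-1/3)*R1:  [     0  -11/3    5/3  -22/3 ]
R3 <- R3 - (1/6)*R1:  [     0  -13/6  -19/3    2/3 ]
R3 <- R3 - (13/22)*R2:  [       0        0  -161/22        5 ]
Row echelon form:
[ -6     -5        2     -4 ]
[  0  -11/3      5/3  -22/3 ]
[  0      0  -161/22      5 ]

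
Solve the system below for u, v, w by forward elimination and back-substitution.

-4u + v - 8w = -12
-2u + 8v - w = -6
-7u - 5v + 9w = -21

Forward elimination on [A|b]:
R2 <- R2 - (1/2)*R1:  [    0  15/2     3     0 ]
R3 <- R3 - (7/4)*R1:  [     0  -27/4     23      0 ]
R3 <- R3 - (-9/10)*R2:  [      0       0  257/10       0 ]
Row echelon form:
[ -4     1      -8  |  -12 ]
[  0  15/2       3  |    0 ]
[  0     0  257/10  |    0 ]
Back-substitution:
w = (0) / (257/10) = 0
v = (0 - (3)*(0)) / (15/2) = 0
u = (-12 - (1)*(0) - (-8)*(0)) / -4 = 3

(3, 0, 0)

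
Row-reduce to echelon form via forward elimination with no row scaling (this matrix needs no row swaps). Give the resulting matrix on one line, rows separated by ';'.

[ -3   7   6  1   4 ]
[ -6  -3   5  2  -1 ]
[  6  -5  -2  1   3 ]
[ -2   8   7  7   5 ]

REF = [-3 7 6 1 4; 0 -17 -7 0 -9; 0 0 107/17 3 106/17; 0 0 0 1784/321 -335/321]

Forward elimination:
R2 <- R2 - (2)*R1:  [   0  -17   -7    0   -9 ]
R3 <- R3 - (-2)*R1:  [  0   9  10   3  11 ]
R4 <- R4 - (2/3)*R1:  [    0  10/3     3  19/3   7/3 ]
R3 <- R3 - (-9/17)*R2:  [      0       0  107/17       3  106/17 ]
R4 <- R4 - (-10/51)*R2:  [     0      0  83/51   19/3  29/51 ]
R4 <- R4 - (83/321)*R3:  [        0         0         0  1784/321  -335/321 ]
Row echelon form:
[ -3    7       6         1         4 ]
[  0  -17      -7         0        -9 ]
[  0    0  107/17         3    106/17 ]
[  0    0       0  1784/321  -335/321 ]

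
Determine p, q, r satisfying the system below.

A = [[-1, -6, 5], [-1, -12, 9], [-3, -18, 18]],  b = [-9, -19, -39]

(-5, -1, -4)

Forward elimination on [A|b]:
R2 <- R2 - (1)*R1:  [   0   -6    4  -10 ]
R3 <- R3 - (3)*R1:  [   0    0    3  -12 ]
Row echelon form:
[ -1  -6  5  |   -9 ]
[  0  -6  4  |  -10 ]
[  0   0  3  |  -12 ]
Back-substitution:
r = (-12) / 3 = -4
q = (-10 - (4)*(-4)) / -6 = -1
p = (-9 - (-6)*(-1) - (5)*(-4)) / -1 = -5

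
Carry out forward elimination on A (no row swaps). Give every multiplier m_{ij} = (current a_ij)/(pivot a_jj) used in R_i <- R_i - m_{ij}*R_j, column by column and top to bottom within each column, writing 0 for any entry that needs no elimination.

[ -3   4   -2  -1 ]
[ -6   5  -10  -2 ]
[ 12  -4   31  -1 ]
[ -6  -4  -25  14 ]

Forward elimination:
R2 <- R2 - (2)*R1:  [  0  -3  -6   0 ]
R3 <- R3 - (-4)*R1:  [  0  12  23  -5 ]
R4 <- R4 - (2)*R1:  [   0  -12  -21   16 ]
R3 <- R3 - (-4)*R2:  [  0   0  -1  -5 ]
R4 <- R4 - (4)*R2:  [  0   0   3  16 ]
R4 <- R4 - (-3)*R3:  [ 0  0  0  1 ]
Multipliers (in order of application): m_{21} = 2, m_{31} = -4, m_{41} = 2, m_{32} = -4, m_{42} = 4, m_{43} = -3

multipliers: 2, -4, 2, -4, 4, -3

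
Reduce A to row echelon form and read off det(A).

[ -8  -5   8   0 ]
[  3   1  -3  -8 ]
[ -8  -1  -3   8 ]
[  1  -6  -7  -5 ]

det(A) = -5479

Forward elimination:
R2 <- R2 - (-3/8)*R1:  [    0  -7/8     0    -8 ]
R3 <- R3 - (1)*R1:  [   0    4  -11    8 ]
R4 <- R4 - (-1/8)*R1:  [     0  -53/8     -6     -5 ]
R3 <- R3 - (-32/7)*R2:  [      0       0     -11  -200/7 ]
R4 <- R4 - (53/7)*R2:  [     0      0     -6  389/7 ]
R4 <- R4 - (6/11)*R3:  [       0        0        0  5479/77 ]
Upper-triangular form:
[ -8    -5    8        0 ]
[  0  -7/8    0       -8 ]
[  0     0  -11   -200/7 ]
[  0     0    0  5479/77 ]
det(A) = (-1)^0 * (-8) * (-7/8) * (-11) * (5479/77) = -5479  (0 row swaps -> sign +1)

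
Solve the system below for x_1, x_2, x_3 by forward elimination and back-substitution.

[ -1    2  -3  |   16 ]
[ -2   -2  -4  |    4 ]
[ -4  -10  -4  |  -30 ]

(5, 3, -5)

Forward elimination on [A|b]:
R2 <- R2 - (2)*R1:  [   0   -6    2  -28 ]
R3 <- R3 - (4)*R1:  [   0  -18    8  -94 ]
R3 <- R3 - (3)*R2:  [   0    0    2  -10 ]
Row echelon form:
[ -1   2  -3  |   16 ]
[  0  -6   2  |  -28 ]
[  0   0   2  |  -10 ]
Back-substitution:
x_3 = (-10) / 2 = -5
x_2 = (-28 - (2)*(-5)) / -6 = 3
x_1 = (16 - (2)*(3) - (-3)*(-5)) / -1 = 5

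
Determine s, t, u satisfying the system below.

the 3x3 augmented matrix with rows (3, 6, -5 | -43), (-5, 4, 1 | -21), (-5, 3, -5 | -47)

Forward elimination on [A|b]:
R2 <- R2 - (-5/3)*R1:  [      0      14   -22/3  -278/3 ]
R3 <- R3 - (-5/3)*R1:  [      0      13   -40/3  -356/3 ]
R3 <- R3 - (13/14)*R2:  [       0        0  -137/21  -685/21 ]
Row echelon form:
[ 3   6       -5  |      -43 ]
[ 0  14    -22/3  |   -278/3 ]
[ 0   0  -137/21  |  -685/21 ]
Back-substitution:
u = (-685/21) / (-137/21) = 5
t = (-278/3 - (-22/3)*(5)) / 14 = -4
s = (-43 - (6)*(-4) - (-5)*(5)) / 3 = 2

(2, -4, 5)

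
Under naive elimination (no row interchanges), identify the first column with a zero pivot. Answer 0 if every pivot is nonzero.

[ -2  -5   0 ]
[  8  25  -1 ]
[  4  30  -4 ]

first zero-pivot column = 3

Naive forward elimination:
R2 <- R2 - (-4)*R1:  [  0   5  -1 ]
R3 <- R3 - (-2)*R1:  [  0  20  -4 ]
R3 <- R3 - (4)*R2:  [ 0  0  0 ]
Matrix at this point:
[ -2  -5   0 ]
[  0   5  -1 ]
[  0   0   0 ]
Pivot entry (3,3) in the last row is zero and there are no rows below to swap with -> zero pivot in column 3 (A is singular).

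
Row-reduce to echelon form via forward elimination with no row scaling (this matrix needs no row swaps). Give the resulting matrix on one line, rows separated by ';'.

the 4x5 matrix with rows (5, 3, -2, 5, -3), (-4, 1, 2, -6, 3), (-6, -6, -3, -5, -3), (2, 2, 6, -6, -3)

Forward elimination:
R2 <- R2 - (-4/5)*R1:  [    0  17/5   2/5    -2   3/5 ]
R3 <- R3 - (-6/5)*R1:  [     0  -12/5  -27/5      1  -33/5 ]
R4 <- R4 - (2/5)*R1:  [    0   4/5  34/5    -8  -9/5 ]
R3 <- R3 - (-12/17)*R2:  [       0        0   -87/17    -7/17  -105/17 ]
R4 <- R4 - (4/17)*R2:  [       0        0   114/17  -128/17   -33/17 ]
R4 <- R4 - (-38/29)*R3:  [       0        0        0  -234/29  -291/29 ]
Row echelon form:
[ 5     3      -2        5       -3 ]
[ 0  17/5     2/5       -2      3/5 ]
[ 0     0  -87/17    -7/17  -105/17 ]
[ 0     0       0  -234/29  -291/29 ]

REF = [5 3 -2 5 -3; 0 17/5 2/5 -2 3/5; 0 0 -87/17 -7/17 -105/17; 0 0 0 -234/29 -291/29]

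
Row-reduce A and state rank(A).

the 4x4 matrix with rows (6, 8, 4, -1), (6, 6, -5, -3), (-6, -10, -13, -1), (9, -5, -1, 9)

Row reduction:
R2 <- R2 - (1)*R1:  [  0  -2  -9  -2 ]
R3 <- R3 - (-1)*R1:  [  0  -2  -9  -2 ]
R4 <- R4 - (3/2)*R1:  [    0   -17    -7  21/2 ]
R3 <- R3 - (1)*R2:  [ 0  0  0  0 ]
R4 <- R4 - (17/2)*R2:  [     0      0  139/2   55/2 ]
R3 <-> R4   (pivot in column 3 was zero)
[ 6   8      4    -1 ]
[ 0  -2     -9    -2 ]
[ 0   0  139/2  55/2 ]
[ 0   0      0     0 ]
Row echelon form:
[ 6   8      4    -1 ]
[ 0  -2     -9    -2 ]
[ 0   0  139/2  55/2 ]
[ 0   0      0     0 ]
Nonzero rows / pivot columns: 3

rank(A) = 3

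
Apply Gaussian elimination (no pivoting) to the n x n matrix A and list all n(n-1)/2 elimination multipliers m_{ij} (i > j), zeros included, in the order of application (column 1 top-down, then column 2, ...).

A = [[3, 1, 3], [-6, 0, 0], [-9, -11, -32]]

multipliers: -2, -3, -4

Forward elimination:
R2 <- R2 - (-2)*R1:  [ 0  2  6 ]
R3 <- R3 - (-3)*R1:  [   0   -8  -23 ]
R3 <- R3 - (-4)*R2:  [ 0  0  1 ]
Multipliers (in order of application): m_{21} = -2, m_{31} = -3, m_{32} = -4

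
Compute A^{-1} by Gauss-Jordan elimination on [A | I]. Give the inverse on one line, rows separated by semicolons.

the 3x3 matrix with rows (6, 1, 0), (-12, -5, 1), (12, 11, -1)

inverse = [1/6 -1/36 -1/36; 0 1/6 1/6; 2 3/2 1/2]

Gauss-Jordan on [A | I]:
R1 <- (1/6)*R1:  [   1  1/6    0  |  1/6    0    0 ]
R2 <- R2 - (-12)*R1:  [  0  -3   1  |   2   1   0 ]
R3 <- R3 - (12)*R1:  [  0   9  -1  |  -2   0   1 ]
R2 <- (1/-3)*R2:  [    0     1  -1/3  |  -2/3  -1/3     0 ]
R1 <- R1 - (1/6)*R2:  [    1     0  1/18  |  5/18  1/18     0 ]
R3 <- R3 - (9)*R2:  [ 0  0  2  |  4  3  1 ]
R3 <- (1/2)*R3:  [   0    0    1  |    2  3/2  1/2 ]
R1 <- R1 - (1/18)*R3:  [     1      0      0  |    1/6  -1/36  -1/36 ]
R2 <- R2 - (-1/3)*R3:  [   0    1    0  |    0  1/6  1/6 ]
Right block of [I | A^{-1}] is the inverse:
[ 1/6  -1/36  -1/36 ]
[   0    1/6    1/6 ]
[   2    3/2    1/2 ]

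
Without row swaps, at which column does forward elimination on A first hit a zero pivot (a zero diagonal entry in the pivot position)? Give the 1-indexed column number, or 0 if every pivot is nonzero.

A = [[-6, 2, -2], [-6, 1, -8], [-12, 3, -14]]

Naive forward elimination:
R2 <- R2 - (1)*R1:  [  0  -1  -6 ]
R3 <- R3 - (2)*R1:  [   0   -1  -10 ]
R3 <- R3 - (1)*R2:  [  0   0  -4 ]
All pivots nonzero; naive elimination completes without hitting a zero pivot.

first zero-pivot column = 0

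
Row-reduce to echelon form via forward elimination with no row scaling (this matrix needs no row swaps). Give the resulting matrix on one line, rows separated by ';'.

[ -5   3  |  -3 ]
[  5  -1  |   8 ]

Forward elimination:
R2 <- R2 - (-1)*R1:  [ 0  2  5 ]
Row echelon form:
[ -5  3  |  -3 ]
[  0  2  |   5 ]

REF = [-5 3 -3; 0 2 5]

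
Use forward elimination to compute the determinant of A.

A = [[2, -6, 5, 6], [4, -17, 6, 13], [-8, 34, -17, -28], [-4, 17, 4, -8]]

det(A) = 50

Forward elimination:
R2 <- R2 - (2)*R1:  [  0  -5  -4   1 ]
R3 <- R3 - (-4)*R1:  [  0  10   3  -4 ]
R4 <- R4 - (-2)*R1:  [  0   5  14   4 ]
R3 <- R3 - (-2)*R2:  [  0   0  -5  -2 ]
R4 <- R4 - (-1)*R2:  [  0   0  10   5 ]
R4 <- R4 - (-2)*R3:  [ 0  0  0  1 ]
Upper-triangular form:
[ 2  -6   5   6 ]
[ 0  -5  -4   1 ]
[ 0   0  -5  -2 ]
[ 0   0   0   1 ]
det(A) = (-1)^0 * (2) * (-5) * (-5) * (1) = 50  (0 row swaps -> sign +1)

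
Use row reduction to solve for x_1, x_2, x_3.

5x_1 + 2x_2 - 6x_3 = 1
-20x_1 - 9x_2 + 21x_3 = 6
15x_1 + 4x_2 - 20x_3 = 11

(-3, -1, -3)

Forward elimination on [A|b]:
R2 <- R2 - (-4)*R1:  [  0  -1  -3  10 ]
R3 <- R3 - (3)*R1:  [  0  -2  -2   8 ]
R3 <- R3 - (2)*R2:  [   0    0    4  -12 ]
Row echelon form:
[ 5   2  -6  |    1 ]
[ 0  -1  -3  |   10 ]
[ 0   0   4  |  -12 ]
Back-substitution:
x_3 = (-12) / 4 = -3
x_2 = (10 - (-3)*(-3)) / -1 = -1
x_1 = (1 - (2)*(-1) - (-6)*(-3)) / 5 = -3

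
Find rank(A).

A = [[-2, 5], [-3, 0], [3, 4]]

rank(A) = 2

Row reduction:
R2 <- R2 - (3/2)*R1:  [     0  -15/2 ]
R3 <- R3 - (-3/2)*R1:  [    0  23/2 ]
R3 <- R3 - (-23/15)*R2:  [ 0  0 ]
Row echelon form:
[ -2      5 ]
[  0  -15/2 ]
[  0      0 ]
Nonzero rows / pivot columns: 2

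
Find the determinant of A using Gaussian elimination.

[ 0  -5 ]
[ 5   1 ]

det(A) = 25

Forward elimination:
R1 <-> R2   (pivot in column 1 was zero)
[ 5   1 ]
[ 0  -5 ]
Upper-triangular form:
[ 5   1 ]
[ 0  -5 ]
det(A) = (-1)^1 * (5) * (-5) = 25  (1 row swap -> sign -1)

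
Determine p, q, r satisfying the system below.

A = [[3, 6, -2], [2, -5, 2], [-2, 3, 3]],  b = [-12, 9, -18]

(0, -3, -3)

Forward elimination on [A|b]:
R2 <- R2 - (2/3)*R1:  [    0    -9  10/3    17 ]
R3 <- R3 - (-2/3)*R1:  [   0    7  5/3  -26 ]
R3 <- R3 - (-7/9)*R2:  [      0       0  115/27  -115/9 ]
Row echelon form:
[ 3   6      -2  |     -12 ]
[ 0  -9    10/3  |      17 ]
[ 0   0  115/27  |  -115/9 ]
Back-substitution:
r = (-115/9) / (115/27) = -3
q = (17 - (10/3)*(-3)) / -9 = -3
p = (-12 - (6)*(-3) - (-2)*(-3)) / 3 = 0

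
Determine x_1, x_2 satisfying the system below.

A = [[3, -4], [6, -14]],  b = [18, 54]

Forward elimination on [A|b]:
R2 <- R2 - (2)*R1:  [  0  -6  18 ]
Row echelon form:
[ 3  -4  |  18 ]
[ 0  -6  |  18 ]
Back-substitution:
x_2 = (18) / -6 = -3
x_1 = (18 - (-4)*(-3)) / 3 = 2

(2, -3)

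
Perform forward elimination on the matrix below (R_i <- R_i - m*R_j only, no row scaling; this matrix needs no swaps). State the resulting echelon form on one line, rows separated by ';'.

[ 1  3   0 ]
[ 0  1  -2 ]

Forward elimination:
Row echelon form:
[ 1  3   0 ]
[ 0  1  -2 ]

REF = [1 3 0; 0 1 -2]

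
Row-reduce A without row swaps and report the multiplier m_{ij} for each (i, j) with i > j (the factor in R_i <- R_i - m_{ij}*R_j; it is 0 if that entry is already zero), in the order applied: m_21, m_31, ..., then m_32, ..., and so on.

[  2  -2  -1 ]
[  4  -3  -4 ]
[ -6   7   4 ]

Forward elimination:
R2 <- R2 - (2)*R1:  [  0   1  -2 ]
R3 <- R3 - (-3)*R1:  [ 0  1  1 ]
R3 <- R3 - (1)*R2:  [ 0  0  3 ]
Multipliers (in order of application): m_{21} = 2, m_{31} = -3, m_{32} = 1

multipliers: 2, -3, 1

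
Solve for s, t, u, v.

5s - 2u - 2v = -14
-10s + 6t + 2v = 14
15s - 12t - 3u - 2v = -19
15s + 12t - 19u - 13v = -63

Forward elimination on [A|b]:
R2 <- R2 - (-2)*R1:  [   0    6   -4   -2  -14 ]
R3 <- R3 - (3)*R1:  [   0  -12    3    4   23 ]
R4 <- R4 - (3)*R1:  [   0   12  -13   -7  -21 ]
R3 <- R3 - (-2)*R2:  [  0   0  -5   0  -5 ]
R4 <- R4 - (2)*R2:  [  0   0  -5  -3   7 ]
R4 <- R4 - (1)*R3:  [  0   0   0  -3  12 ]
Row echelon form:
[ 5  0  -2  -2  |  -14 ]
[ 0  6  -4  -2  |  -14 ]
[ 0  0  -5   0  |   -5 ]
[ 0  0   0  -3  |   12 ]
Back-substitution:
v = (12) / -3 = -4
u = (-5) / -5 = 1
t = (-14 - (-4)*(1) - (-2)*(-4)) / 6 = -3
s = (-14 - (-2)*(1) - (-2)*(-4)) / 5 = -4

(-4, -3, 1, -4)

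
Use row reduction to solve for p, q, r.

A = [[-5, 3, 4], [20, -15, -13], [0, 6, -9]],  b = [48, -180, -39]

Forward elimination on [A|b]:
R2 <- R2 - (-4)*R1:  [  0  -3   3  12 ]
R3 <- R3 - (-2)*R2:  [   0    0   -3  -15 ]
Row echelon form:
[ -5   3   4  |   48 ]
[  0  -3   3  |   12 ]
[  0   0  -3  |  -15 ]
Back-substitution:
r = (-15) / -3 = 5
q = (12 - (3)*(5)) / -3 = 1
p = (48 - (3)*(1) - (4)*(5)) / -5 = -5

(-5, 1, 5)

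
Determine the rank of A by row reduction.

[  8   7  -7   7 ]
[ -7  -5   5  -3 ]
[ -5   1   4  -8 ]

Row reduction:
R2 <- R2 - (-7/8)*R1:  [    0   9/8  -9/8  25/8 ]
R3 <- R3 - (-5/8)*R1:  [     0   43/8   -3/8  -29/8 ]
R3 <- R3 - (43/9)*R2:  [      0       0       5  -167/9 ]
Row echelon form:
[ 8    7    -7       7 ]
[ 0  9/8  -9/8    25/8 ]
[ 0    0     5  -167/9 ]
Nonzero rows / pivot columns: 3

rank(A) = 3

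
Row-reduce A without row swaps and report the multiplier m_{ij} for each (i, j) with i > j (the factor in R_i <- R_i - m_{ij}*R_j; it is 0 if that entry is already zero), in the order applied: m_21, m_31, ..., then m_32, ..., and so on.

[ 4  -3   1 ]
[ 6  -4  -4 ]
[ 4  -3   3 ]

multipliers: 3/2, 1, 0

Forward elimination:
R2 <- R2 - (3/2)*R1:  [     0    1/2  -11/2 ]
R3 <- R3 - (1)*R1:  [ 0  0  2 ]
R3: entry in column 2 is already 0 -> m_{32} = 0 (no row operation needed)
Multipliers (in order of application): m_{21} = 3/2, m_{31} = 1, m_{32} = 0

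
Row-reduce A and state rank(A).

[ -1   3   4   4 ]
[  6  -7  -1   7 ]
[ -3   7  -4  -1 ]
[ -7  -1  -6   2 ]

Row reduction:
R2 <- R2 - (-6)*R1:  [  0  11  23  31 ]
R3 <- R3 - (3)*R1:  [   0   -2  -16  -13 ]
R4 <- R4 - (7)*R1:  [   0  -22  -34  -26 ]
R3 <- R3 - (-2/11)*R2:  [       0        0  -130/11   -81/11 ]
R4 <- R4 - (-2)*R2:  [  0   0  12  36 ]
R4 <- R4 - (-66/65)*R3:  [       0        0        0  1854/65 ]
Row echelon form:
[ -1   3        4        4 ]
[  0  11       23       31 ]
[  0   0  -130/11   -81/11 ]
[  0   0        0  1854/65 ]
Nonzero rows / pivot columns: 4

rank(A) = 4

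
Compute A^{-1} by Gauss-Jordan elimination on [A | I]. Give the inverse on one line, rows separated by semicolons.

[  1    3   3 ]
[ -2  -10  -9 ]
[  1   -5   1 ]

inverse = [55/16 9/8 -3/16; 7/16 1/8 -3/16; -5/4 -1/2 1/4]

Gauss-Jordan on [A | I]:
R2 <- R2 - (-2)*R1:  [  0  -4  -3  |   2   1   0 ]
R3 <- R3 - (1)*R1:  [  0  -8  -2  |  -1   0   1 ]
R2 <- (1/-4)*R2:  [    0     1   3/4  |  -1/2  -1/4     0 ]
R1 <- R1 - (3)*R2:  [   1    0  3/4  |  5/2  3/4    0 ]
R3 <- R3 - (-8)*R2:  [  0   0   4  |  -5  -2   1 ]
R3 <- (1/4)*R3:  [    0     0     1  |  -5/4  -1/2   1/4 ]
R1 <- R1 - (3/4)*R3:  [     1      0      0  |  55/16    9/8  -3/16 ]
R2 <- R2 - (3/4)*R3:  [     0      1      0  |   7/16    1/8  -3/16 ]
Right block of [I | A^{-1}] is the inverse:
[ 55/16   9/8  -3/16 ]
[  7/16   1/8  -3/16 ]
[  -5/4  -1/2    1/4 ]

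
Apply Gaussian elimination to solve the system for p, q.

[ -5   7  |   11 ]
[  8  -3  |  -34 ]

Forward elimination on [A|b]:
R2 <- R2 - (-8/5)*R1:  [     0   41/5  -82/5 ]
Row echelon form:
[ -5     7  |     11 ]
[  0  41/5  |  -82/5 ]
Back-substitution:
q = (-82/5) / (41/5) = -2
p = (11 - (7)*(-2)) / -5 = -5

(-5, -2)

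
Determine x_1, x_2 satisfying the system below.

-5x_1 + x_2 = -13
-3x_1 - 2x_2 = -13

Forward elimination on [A|b]:
R2 <- R2 - (3/5)*R1:  [     0  -13/5  -26/5 ]
Row echelon form:
[ -5      1  |    -13 ]
[  0  -13/5  |  -26/5 ]
Back-substitution:
x_2 = (-26/5) / (-13/5) = 2
x_1 = (-13 - (1)*(2)) / -5 = 3

(3, 2)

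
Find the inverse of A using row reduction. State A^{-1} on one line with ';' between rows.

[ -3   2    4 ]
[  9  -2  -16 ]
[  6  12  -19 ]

inverse = [-23/6 -43/30 2/5; -5/4 -11/20 1/5; -2 -4/5 1/5]

Gauss-Jordan on [A | I]:
R1 <- (1/-3)*R1:  [    1  -2/3  -4/3  |  -1/3     0     0 ]
R2 <- R2 - (9)*R1:  [  0   4  -4  |   3   1   0 ]
R3 <- R3 - (6)*R1:  [   0   16  -11  |    2    0    1 ]
R2 <- (1/4)*R2:  [   0    1   -1  |  3/4  1/4    0 ]
R1 <- R1 - (-2/3)*R2:  [   1    0   -2  |  1/6  1/6    0 ]
R3 <- R3 - (16)*R2:  [   0    0    5  |  -10   -4    1 ]
R3 <- (1/5)*R3:  [    0     0     1  |    -2  -4/5   1/5 ]
R1 <- R1 - (-2)*R3:  [      1       0       0  |   -23/6  -43/30     2/5 ]
R2 <- R2 - (-1)*R3:  [      0       1       0  |    -5/4  -11/20     1/5 ]
Right block of [I | A^{-1}] is the inverse:
[ -23/6  -43/30  2/5 ]
[  -5/4  -11/20  1/5 ]
[    -2    -4/5  1/5 ]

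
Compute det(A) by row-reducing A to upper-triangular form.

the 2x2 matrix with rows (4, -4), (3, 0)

Forward elimination:
R2 <- R2 - (3/4)*R1:  [ 0  3 ]
Upper-triangular form:
[ 4  -4 ]
[ 0   3 ]
det(A) = (-1)^0 * (4) * (3) = 12  (0 row swaps -> sign +1)

det(A) = 12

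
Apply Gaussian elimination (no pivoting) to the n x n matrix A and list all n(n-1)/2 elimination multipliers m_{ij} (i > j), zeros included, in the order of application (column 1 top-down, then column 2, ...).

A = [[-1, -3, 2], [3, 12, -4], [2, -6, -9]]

Forward elimination:
R2 <- R2 - (-3)*R1:  [ 0  3  2 ]
R3 <- R3 - (-2)*R1:  [   0  -12   -5 ]
R3 <- R3 - (-4)*R2:  [ 0  0  3 ]
Multipliers (in order of application): m_{21} = -3, m_{31} = -2, m_{32} = -4

multipliers: -3, -2, -4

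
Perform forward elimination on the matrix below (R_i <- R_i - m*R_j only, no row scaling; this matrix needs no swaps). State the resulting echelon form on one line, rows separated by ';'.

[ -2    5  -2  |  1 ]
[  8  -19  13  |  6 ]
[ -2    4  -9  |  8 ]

REF = [-2 5 -2 1; 0 1 5 10; 0 0 -2 17]

Forward elimination:
R2 <- R2 - (-4)*R1:  [  0   1   5  10 ]
R3 <- R3 - (1)*R1:  [  0  -1  -7   7 ]
R3 <- R3 - (-1)*R2:  [  0   0  -2  17 ]
Row echelon form:
[ -2  5  -2  |   1 ]
[  0  1   5  |  10 ]
[  0  0  -2  |  17 ]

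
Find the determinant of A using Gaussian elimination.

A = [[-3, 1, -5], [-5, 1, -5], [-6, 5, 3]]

det(A) = 56

Forward elimination:
R2 <- R2 - (5/3)*R1:  [    0  -2/3  10/3 ]
R3 <- R3 - (2)*R1:  [  0   3  13 ]
R3 <- R3 - (-9/2)*R2:  [  0   0  28 ]
Upper-triangular form:
[ -3     1    -5 ]
[  0  -2/3  10/3 ]
[  0     0    28 ]
det(A) = (-1)^0 * (-3) * (-2/3) * (28) = 56  (0 row swaps -> sign +1)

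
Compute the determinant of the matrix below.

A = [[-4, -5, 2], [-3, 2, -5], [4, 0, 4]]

det(A) = -8

Forward elimination:
R2 <- R2 - (3/4)*R1:  [     0   23/4  -13/2 ]
R3 <- R3 - (-1)*R1:  [  0  -5   6 ]
R3 <- R3 - (-20/23)*R2:  [    0     0  8/23 ]
Upper-triangular form:
[ -4    -5      2 ]
[  0  23/4  -13/2 ]
[  0     0   8/23 ]
det(A) = (-1)^0 * (-4) * (23/4) * (8/23) = -8  (0 row swaps -> sign +1)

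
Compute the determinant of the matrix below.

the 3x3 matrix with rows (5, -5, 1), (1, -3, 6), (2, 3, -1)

Forward elimination:
R2 <- R2 - (1/5)*R1:  [    0    -2  29/5 ]
R3 <- R3 - (2/5)*R1:  [    0     5  -7/5 ]
R3 <- R3 - (-5/2)*R2:  [      0       0  131/10 ]
Upper-triangular form:
[ 5  -5       1 ]
[ 0  -2    29/5 ]
[ 0   0  131/10 ]
det(A) = (-1)^0 * (5) * (-2) * (131/10) = -131  (0 row swaps -> sign +1)

det(A) = -131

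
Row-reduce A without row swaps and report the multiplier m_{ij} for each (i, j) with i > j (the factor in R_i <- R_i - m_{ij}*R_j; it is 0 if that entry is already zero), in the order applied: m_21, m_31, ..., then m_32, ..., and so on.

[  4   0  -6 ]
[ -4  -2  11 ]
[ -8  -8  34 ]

multipliers: -1, -2, 4

Forward elimination:
R2 <- R2 - (-1)*R1:  [  0  -2   5 ]
R3 <- R3 - (-2)*R1:  [  0  -8  22 ]
R3 <- R3 - (4)*R2:  [ 0  0  2 ]
Multipliers (in order of application): m_{21} = -1, m_{31} = -2, m_{32} = 4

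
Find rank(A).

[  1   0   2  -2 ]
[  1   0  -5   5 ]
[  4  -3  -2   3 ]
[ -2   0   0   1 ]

Row reduction:
R2 <- R2 - (1)*R1:  [  0   0  -7   7 ]
R3 <- R3 - (4)*R1:  [   0   -3  -10   11 ]
R4 <- R4 - (-2)*R1:  [  0   0   4  -3 ]
R2 <-> R3   (pivot in column 2 was zero)
[ 1   0    2  -2 ]
[ 0  -3  -10  11 ]
[ 0   0   -7   7 ]
[ 0   0    4  -3 ]
R4 <- R4 - (-4/7)*R3:  [ 0  0  0  1 ]
Row echelon form:
[ 1   0    2  -2 ]
[ 0  -3  -10  11 ]
[ 0   0   -7   7 ]
[ 0   0    0   1 ]
Nonzero rows / pivot columns: 4

rank(A) = 4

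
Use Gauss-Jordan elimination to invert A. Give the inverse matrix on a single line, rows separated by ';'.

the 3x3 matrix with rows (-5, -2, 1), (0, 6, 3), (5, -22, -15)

inverse = [-2/5 -13/15 -1/5; 1/4 7/6 1/4; -1/2 -2 -1/2]

Gauss-Jordan on [A | I]:
R1 <- (1/-5)*R1:  [    1   2/5  -1/5  |  -1/5     0     0 ]
R3 <- R3 - (5)*R1:  [   0  -24  -14  |    1    0    1 ]
R2 <- (1/6)*R2:  [   0    1  1/2  |    0  1/6    0 ]
R1 <- R1 - (2/5)*R2:  [     1      0   -2/5  |   -1/5  -1/15      0 ]
R3 <- R3 - (-24)*R2:  [  0   0  -2  |   1   4   1 ]
R3 <- (1/-2)*R3:  [    0     0     1  |  -1/2    -2  -1/2 ]
R1 <- R1 - (-2/5)*R3:  [      1       0       0  |    -2/5  -13/15    -1/5 ]
R2 <- R2 - (1/2)*R3:  [   0    1    0  |  1/4  7/6  1/4 ]
Right block of [I | A^{-1}] is the inverse:
[ -2/5  -13/15  -1/5 ]
[  1/4     7/6   1/4 ]
[ -1/2      -2  -1/2 ]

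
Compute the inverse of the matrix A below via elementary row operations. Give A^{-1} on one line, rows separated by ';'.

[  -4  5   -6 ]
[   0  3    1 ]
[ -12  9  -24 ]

Gauss-Jordan on [A | I]:
R1 <- (1/-4)*R1:  [    1  -5/4   3/2  |  -1/4     0     0 ]
R3 <- R3 - (-12)*R1:  [  0  -6  -6  |  -3   0   1 ]
R2 <- (1/3)*R2:  [   0    1  1/3  |    0  1/3    0 ]
R1 <- R1 - (-5/4)*R2:  [     1      0  23/12  |   -1/4   5/12      0 ]
R3 <- R3 - (-6)*R2:  [  0   0  -4  |  -3   2   1 ]
R3 <- (1/-4)*R3:  [    0     0     1  |   3/4  -1/2  -1/4 ]
R1 <- R1 - (23/12)*R3:  [      1       0       0  |  -27/16    11/8   23/48 ]
R2 <- R2 - (1/3)*R3:  [    0     1     0  |  -1/4   1/2  1/12 ]
Right block of [I | A^{-1}] is the inverse:
[ -27/16  11/8  23/48 ]
[   -1/4   1/2   1/12 ]
[    3/4  -1/2   -1/4 ]

inverse = [-27/16 11/8 23/48; -1/4 1/2 1/12; 3/4 -1/2 -1/4]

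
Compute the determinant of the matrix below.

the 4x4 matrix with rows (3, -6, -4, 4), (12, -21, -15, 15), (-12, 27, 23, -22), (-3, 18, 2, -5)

det(A) = -108

Forward elimination:
R2 <- R2 - (4)*R1:  [  0   3   1  -1 ]
R3 <- R3 - (-4)*R1:  [  0   3   7  -6 ]
R4 <- R4 - (-1)*R1:  [  0  12  -2  -1 ]
R3 <- R3 - (1)*R2:  [  0   0   6  -5 ]
R4 <- R4 - (4)*R2:  [  0   0  -6   3 ]
R4 <- R4 - (-1)*R3:  [  0   0   0  -2 ]
Upper-triangular form:
[ 3  -6  -4   4 ]
[ 0   3   1  -1 ]
[ 0   0   6  -5 ]
[ 0   0   0  -2 ]
det(A) = (-1)^0 * (3) * (3) * (6) * (-2) = -108  (0 row swaps -> sign +1)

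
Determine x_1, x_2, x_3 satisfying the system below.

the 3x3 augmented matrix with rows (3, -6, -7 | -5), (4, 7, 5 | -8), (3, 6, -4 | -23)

(-1, -2, 2)

Forward elimination on [A|b]:
R2 <- R2 - (4/3)*R1:  [    0    15  43/3  -4/3 ]
R3 <- R3 - (1)*R1:  [   0   12    3  -18 ]
R3 <- R3 - (4/5)*R2:  [       0        0  -127/15  -254/15 ]
Row echelon form:
[ 3  -6       -7  |       -5 ]
[ 0  15     43/3  |     -4/3 ]
[ 0   0  -127/15  |  -254/15 ]
Back-substitution:
x_3 = (-254/15) / (-127/15) = 2
x_2 = (-4/3 - (43/3)*(2)) / 15 = -2
x_1 = (-5 - (-6)*(-2) - (-7)*(2)) / 3 = -1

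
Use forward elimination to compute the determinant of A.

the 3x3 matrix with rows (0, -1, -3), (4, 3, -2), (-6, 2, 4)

Forward elimination:
R1 <-> R2   (pivot in column 1 was zero)
[  4   3  -2 ]
[  0  -1  -3 ]
[ -6   2   4 ]
R3 <- R3 - (-3/2)*R1:  [    0  13/2     1 ]
R3 <- R3 - (-13/2)*R2:  [     0      0  -37/2 ]
Upper-triangular form:
[ 4   3     -2 ]
[ 0  -1     -3 ]
[ 0   0  -37/2 ]
det(A) = (-1)^1 * (4) * (-1) * (-37/2) = -74  (1 row swap -> sign -1)

det(A) = -74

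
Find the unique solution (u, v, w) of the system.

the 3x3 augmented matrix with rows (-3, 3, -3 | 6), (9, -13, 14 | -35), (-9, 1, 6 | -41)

Forward elimination on [A|b]:
R2 <- R2 - (-3)*R1:  [   0   -4    5  -17 ]
R3 <- R3 - (3)*R1:  [   0   -8   15  -59 ]
R3 <- R3 - (2)*R2:  [   0    0    5  -25 ]
Row echelon form:
[ -3   3  -3  |    6 ]
[  0  -4   5  |  -17 ]
[  0   0   5  |  -25 ]
Back-substitution:
w = (-25) / 5 = -5
v = (-17 - (5)*(-5)) / -4 = -2
u = (6 - (3)*(-2) - (-3)*(-5)) / -3 = 1

(1, -2, -5)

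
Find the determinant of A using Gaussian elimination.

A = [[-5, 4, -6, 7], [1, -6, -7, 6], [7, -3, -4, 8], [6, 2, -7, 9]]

Forward elimination:
R2 <- R2 - (-1/5)*R1:  [     0  -26/5  -41/5   37/5 ]
R3 <- R3 - (-7/5)*R1:  [     0   13/5  -62/5   89/5 ]
R4 <- R4 - (-6/5)*R1:  [     0   34/5  -71/5   87/5 ]
R3 <- R3 - (-1/2)*R2:  [     0      0  -33/2   43/2 ]
R4 <- R4 - (-17/13)*R2:  [       0        0  -324/13   352/13 ]
R4 <- R4 - (216/143)*R3:  [        0         0         0  -772/143 ]
Upper-triangular form:
[ -5      4     -6         7 ]
[  0  -26/5  -41/5      37/5 ]
[  0      0  -33/2      43/2 ]
[  0      0      0  -772/143 ]
det(A) = (-1)^0 * (-5) * (-26/5) * (-33/2) * (-772/143) = 2316  (0 row swaps -> sign +1)

det(A) = 2316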